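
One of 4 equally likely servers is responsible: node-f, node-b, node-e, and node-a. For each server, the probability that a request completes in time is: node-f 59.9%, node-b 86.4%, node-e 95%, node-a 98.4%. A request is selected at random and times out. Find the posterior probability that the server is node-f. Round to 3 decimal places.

Taking complements, P(timeout | each) = node-f 0.401, node-b 0.136, node-e 0.05, node-a 0.016.
With a uniform prior (1/4 each), posterior ∝ likelihood:
  node-f: 0.401
  node-b: 0.136
  node-e: 0.05
  node-a: 0.016
Sum = 0.603.
P(node-f | evidence) = 0.401 / 0.603 ≈ 0.665.

0.665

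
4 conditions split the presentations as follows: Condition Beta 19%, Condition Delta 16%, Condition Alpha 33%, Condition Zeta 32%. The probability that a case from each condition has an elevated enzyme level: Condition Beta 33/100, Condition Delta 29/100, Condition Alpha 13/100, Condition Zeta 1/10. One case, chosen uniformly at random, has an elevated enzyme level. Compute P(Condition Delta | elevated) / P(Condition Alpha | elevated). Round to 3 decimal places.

1.082

Prior × likelihood for each hypothesis:
  Condition Beta: 0.19 × 0.33 = 0.0627
  Condition Delta: 0.16 × 0.29 = 0.0464
  Condition Alpha: 0.33 × 0.13 = 0.0429
  Condition Zeta: 0.32 × 0.1 = 0.032
Sum = 0.184.
The ratio is 0.0464 / 0.0429 (the normalizer cancels) = 1.082.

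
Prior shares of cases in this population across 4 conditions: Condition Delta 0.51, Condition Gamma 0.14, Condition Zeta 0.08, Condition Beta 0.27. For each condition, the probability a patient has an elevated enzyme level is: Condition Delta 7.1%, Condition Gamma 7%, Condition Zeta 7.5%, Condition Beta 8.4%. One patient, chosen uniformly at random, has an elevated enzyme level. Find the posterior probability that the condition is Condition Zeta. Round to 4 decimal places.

Prior × likelihood for each hypothesis:
  Condition Delta: 0.51 × 0.071 = 0.03621
  Condition Gamma: 0.14 × 0.07 = 0.0098
  Condition Zeta: 0.08 × 0.075 = 0.006
  Condition Beta: 0.27 × 0.084 = 0.02268
Total = 0.07469.
P(Condition Zeta | evidence) = 0.006 / 0.07469 ≈ 0.0803.

0.0803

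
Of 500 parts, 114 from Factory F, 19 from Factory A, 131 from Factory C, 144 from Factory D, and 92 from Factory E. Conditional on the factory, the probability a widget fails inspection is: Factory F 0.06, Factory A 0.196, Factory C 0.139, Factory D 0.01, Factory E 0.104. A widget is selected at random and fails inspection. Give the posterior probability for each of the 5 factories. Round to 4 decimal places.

By Bayes' rule, posterior ∝ prior × likelihood:
  Factory F: 0.228 × 0.06 = 0.01368
  Factory A: 0.038 × 0.196 = 0.007448
  Factory C: 0.262 × 0.139 = 0.036418
  Factory D: 0.288 × 0.01 = 0.00288
  Factory E: 0.184 × 0.104 = 0.019136
Sum = 0.079562.
P(Factory F | nonconforming) = 0.01368/0.079562 ≈ 0.1719
P(Factory A | nonconforming) = 0.007448/0.079562 ≈ 0.0936
P(Factory C | nonconforming) = 0.036418/0.079562 ≈ 0.4577
P(Factory D | nonconforming) = 0.00288/0.079562 ≈ 0.0362
P(Factory E | nonconforming) = 0.019136/0.079562 ≈ 0.2405
(Check: 0.1719+0.0936+0.4577+0.0362+0.2405 = 0.9999.)

Factory F 0.1719, Factory A 0.0936, Factory C 0.4577, Factory D 0.0362, Factory E 0.2405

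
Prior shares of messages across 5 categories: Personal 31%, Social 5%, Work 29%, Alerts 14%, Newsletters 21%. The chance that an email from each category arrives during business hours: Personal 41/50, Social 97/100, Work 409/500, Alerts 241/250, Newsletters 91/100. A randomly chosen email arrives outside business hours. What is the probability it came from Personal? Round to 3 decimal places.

0.416

Taking complements, P(off-hours | each) = Personal 0.18, Social 0.03, Work 0.182, Alerts 0.036, Newsletters 0.09.
By Bayes' rule, posterior ∝ prior × likelihood:
  Personal: 0.31 × 0.18 = 0.0558
  Social: 0.05 × 0.03 = 0.0015
  Work: 0.29 × 0.182 = 0.05278
  Alerts: 0.14 × 0.036 = 0.00504
  Newsletters: 0.21 × 0.09 = 0.0189
Sum = 0.13402.
P(Personal | evidence) = 0.0558 / 0.13402 ≈ 0.416.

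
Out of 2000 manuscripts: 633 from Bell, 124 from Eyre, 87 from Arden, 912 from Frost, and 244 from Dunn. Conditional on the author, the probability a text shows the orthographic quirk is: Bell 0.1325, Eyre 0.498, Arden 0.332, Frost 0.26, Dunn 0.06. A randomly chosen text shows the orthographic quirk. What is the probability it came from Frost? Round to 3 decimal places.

By Bayes' rule, posterior ∝ prior × likelihood:
  Bell: 0.3165 × 0.1325 = 0.04193625
  Eyre: 0.062 × 0.498 = 0.030876
  Arden: 0.0435 × 0.332 = 0.014442
  Frost: 0.456 × 0.26 = 0.11856
  Dunn: 0.122 × 0.06 = 0.00732
Total = 0.21313425.
P(Frost | evidence) = 0.11856 / 0.21313425 ≈ 0.556.

0.556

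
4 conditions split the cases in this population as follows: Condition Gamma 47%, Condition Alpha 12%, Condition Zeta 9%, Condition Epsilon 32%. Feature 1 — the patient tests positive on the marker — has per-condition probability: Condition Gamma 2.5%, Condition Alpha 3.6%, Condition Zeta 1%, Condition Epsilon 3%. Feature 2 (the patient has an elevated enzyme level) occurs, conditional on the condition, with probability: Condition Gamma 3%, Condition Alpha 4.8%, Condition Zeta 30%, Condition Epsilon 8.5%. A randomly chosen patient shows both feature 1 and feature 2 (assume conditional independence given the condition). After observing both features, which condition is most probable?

Prior × likelihood for each hypothesis:
  Condition Gamma: 0.47 × 0.025 × 0.03 = 0.0003525
  Condition Alpha: 0.12 × 0.036 × 0.048 = 0.00020736
  Condition Zeta: 0.09 × 0.01 × 0.3 = 0.00027
  Condition Epsilon: 0.32 × 0.03 × 0.085 = 0.000816
Sum = 0.00164586.
Largest term belongs to Condition Epsilon, so Condition Epsilon is most probable.

Condition Epsilon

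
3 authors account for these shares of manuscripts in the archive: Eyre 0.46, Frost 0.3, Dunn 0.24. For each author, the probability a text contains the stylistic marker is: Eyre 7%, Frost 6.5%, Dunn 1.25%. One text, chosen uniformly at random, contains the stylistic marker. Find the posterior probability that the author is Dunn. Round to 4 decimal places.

0.0548

Unnormalized posteriors (prior × likelihood):
  Eyre: 0.46 × 0.07 = 0.0322
  Frost: 0.3 × 0.065 = 0.0195
  Dunn: 0.24 × 0.0125 = 0.003
Total = 0.0547.
P(Dunn | evidence) = 0.003 / 0.0547 ≈ 0.0548.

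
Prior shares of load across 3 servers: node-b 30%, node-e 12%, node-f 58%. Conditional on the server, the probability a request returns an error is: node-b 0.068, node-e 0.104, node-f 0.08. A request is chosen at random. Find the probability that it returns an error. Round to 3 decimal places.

Unnormalized posteriors (prior × likelihood):
  node-b: 0.3 × 0.068 = 0.0204
  node-e: 0.12 × 0.104 = 0.01248
  node-f: 0.58 × 0.08 = 0.0464
P(error) = 0.0204 + 0.01248 + 0.0464 = 0.07928 → 0.079.

0.079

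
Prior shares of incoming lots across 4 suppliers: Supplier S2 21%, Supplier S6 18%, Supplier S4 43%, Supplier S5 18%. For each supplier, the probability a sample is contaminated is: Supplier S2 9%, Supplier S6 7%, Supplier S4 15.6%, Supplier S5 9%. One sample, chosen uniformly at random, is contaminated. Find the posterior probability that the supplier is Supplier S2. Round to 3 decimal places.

Prior × likelihood for each hypothesis:
  Supplier S2: 0.21 × 0.09 = 0.0189
  Supplier S6: 0.18 × 0.07 = 0.0126
  Supplier S4: 0.43 × 0.156 = 0.06708
  Supplier S5: 0.18 × 0.09 = 0.0162
Normalizing constant = 0.11478.
P(Supplier S2 | evidence) = 0.0189 / 0.11478 ≈ 0.165.

0.165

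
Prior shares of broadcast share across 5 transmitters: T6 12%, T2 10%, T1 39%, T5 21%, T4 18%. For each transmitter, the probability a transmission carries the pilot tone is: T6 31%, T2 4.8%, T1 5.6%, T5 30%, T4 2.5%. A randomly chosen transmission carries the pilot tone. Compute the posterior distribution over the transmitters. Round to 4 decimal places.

Compute prior × likelihood for every hypothesis:
  T6: 0.12 × 0.31 = 0.0372
  T2: 0.1 × 0.048 = 0.0048
  T1: 0.39 × 0.056 = 0.02184
  T5: 0.21 × 0.3 = 0.063
  T4: 0.18 × 0.025 = 0.0045
Sum = 0.13134.
P(T6 | pilot) = 0.0372/0.13134 ≈ 0.2832
P(T2 | pilot) = 0.0048/0.13134 ≈ 0.0365
P(T1 | pilot) = 0.02184/0.13134 ≈ 0.1663
P(T5 | pilot) = 0.063/0.13134 ≈ 0.4797
P(T4 | pilot) = 0.0045/0.13134 ≈ 0.0343

T6 0.2832, T2 0.0365, T1 0.1663, T5 0.4797, T4 0.0343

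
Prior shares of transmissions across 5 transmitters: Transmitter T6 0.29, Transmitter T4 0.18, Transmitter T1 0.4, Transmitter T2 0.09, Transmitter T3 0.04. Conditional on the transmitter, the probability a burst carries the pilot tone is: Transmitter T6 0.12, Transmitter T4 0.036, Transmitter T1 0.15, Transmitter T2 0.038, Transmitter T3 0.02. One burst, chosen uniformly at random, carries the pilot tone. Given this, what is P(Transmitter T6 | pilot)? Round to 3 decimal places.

0.330

Compute prior × likelihood for every hypothesis:
  Transmitter T6: 0.29 × 0.12 = 0.0348
  Transmitter T4: 0.18 × 0.036 = 0.00648
  Transmitter T1: 0.4 × 0.15 = 0.06
  Transmitter T2: 0.09 × 0.038 = 0.00342
  Transmitter T3: 0.04 × 0.02 = 0.0008
Normalizing constant = 0.1055.
P(Transmitter T6 | evidence) = 0.0348 / 0.1055 ≈ 0.330.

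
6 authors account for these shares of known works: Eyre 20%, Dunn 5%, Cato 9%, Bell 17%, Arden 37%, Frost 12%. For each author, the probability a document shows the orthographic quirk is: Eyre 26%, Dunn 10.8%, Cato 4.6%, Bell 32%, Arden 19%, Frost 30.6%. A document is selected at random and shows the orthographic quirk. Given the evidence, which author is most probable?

Arden

Prior × likelihood for each hypothesis:
  Eyre: 0.2 × 0.26 = 0.052
  Dunn: 0.05 × 0.108 = 0.0054
  Cato: 0.09 × 0.046 = 0.00414
  Bell: 0.17 × 0.32 = 0.0544
  Arden: 0.37 × 0.19 = 0.0703
  Frost: 0.12 × 0.306 = 0.03672
Normalizing constant = 0.22296.
Largest term belongs to Arden, so Arden is most probable.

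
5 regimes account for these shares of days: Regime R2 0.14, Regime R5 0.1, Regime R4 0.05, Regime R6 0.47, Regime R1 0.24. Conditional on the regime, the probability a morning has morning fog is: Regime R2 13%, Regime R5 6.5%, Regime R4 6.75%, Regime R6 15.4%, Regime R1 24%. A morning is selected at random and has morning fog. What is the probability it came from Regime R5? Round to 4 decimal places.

0.0411

Prior × likelihood for each hypothesis:
  Regime R2: 0.14 × 0.13 = 0.0182
  Regime R5: 0.1 × 0.065 = 0.0065
  Regime R4: 0.05 × 0.0675 = 0.003375
  Regime R6: 0.47 × 0.154 = 0.07238
  Regime R1: 0.24 × 0.24 = 0.0576
Total = 0.158055.
P(Regime R5 | evidence) = 0.0065 / 0.158055 ≈ 0.0411.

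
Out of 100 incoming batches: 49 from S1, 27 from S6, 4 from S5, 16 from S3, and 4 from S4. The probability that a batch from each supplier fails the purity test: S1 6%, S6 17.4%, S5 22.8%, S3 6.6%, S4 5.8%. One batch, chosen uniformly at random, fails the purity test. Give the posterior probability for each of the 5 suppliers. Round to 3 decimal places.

Compute prior × likelihood for every hypothesis:
  S1: 0.49 × 0.06 = 0.0294
  S6: 0.27 × 0.174 = 0.04698
  S5: 0.04 × 0.228 = 0.00912
  S3: 0.16 × 0.066 = 0.01056
  S4: 0.04 × 0.058 = 0.00232
Total = 0.09838.
P(S1 | off-spec) = 0.0294/0.09838 ≈ 0.299
P(S6 | off-spec) = 0.04698/0.09838 ≈ 0.478
P(S5 | off-spec) = 0.00912/0.09838 ≈ 0.093
P(S3 | off-spec) = 0.01056/0.09838 ≈ 0.107
P(S4 | off-spec) = 0.00232/0.09838 ≈ 0.024
(Check: 0.299+0.478+0.093+0.107+0.024 = 1.001.)

S1 0.299, S6 0.478, S5 0.093, S3 0.107, S4 0.024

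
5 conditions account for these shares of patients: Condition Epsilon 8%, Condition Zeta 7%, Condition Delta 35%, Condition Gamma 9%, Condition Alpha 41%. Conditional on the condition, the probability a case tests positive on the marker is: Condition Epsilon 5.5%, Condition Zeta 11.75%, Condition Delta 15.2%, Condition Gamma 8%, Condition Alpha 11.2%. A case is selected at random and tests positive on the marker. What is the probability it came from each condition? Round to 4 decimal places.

Condition Epsilon 0.0370, Condition Zeta 0.0691, Condition Delta 0.4473, Condition Gamma 0.0605, Condition Alpha 0.3861

By Bayes' rule, posterior ∝ prior × likelihood:
  Condition Epsilon: 0.08 × 0.055 = 0.0044
  Condition Zeta: 0.07 × 0.1175 = 0.008225
  Condition Delta: 0.35 × 0.152 = 0.0532
  Condition Gamma: 0.09 × 0.08 = 0.0072
  Condition Alpha: 0.41 × 0.112 = 0.04592
Total = 0.118945.
P(Condition Epsilon | marker-positive) = 0.0044/0.118945 ≈ 0.0370
P(Condition Zeta | marker-positive) = 0.008225/0.118945 ≈ 0.0691
P(Condition Delta | marker-positive) = 0.0532/0.118945 ≈ 0.4473
P(Condition Gamma | marker-positive) = 0.0072/0.118945 ≈ 0.0605
P(Condition Alpha | marker-positive) = 0.04592/0.118945 ≈ 0.3861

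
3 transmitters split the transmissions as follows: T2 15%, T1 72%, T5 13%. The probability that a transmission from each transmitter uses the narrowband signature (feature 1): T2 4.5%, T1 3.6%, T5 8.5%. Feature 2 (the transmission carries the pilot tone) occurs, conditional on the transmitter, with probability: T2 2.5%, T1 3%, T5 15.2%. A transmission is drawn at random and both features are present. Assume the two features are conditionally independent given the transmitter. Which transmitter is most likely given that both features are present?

Compute prior × likelihood for every hypothesis:
  T2: 0.15 × 0.045 × 0.025 = 0.00016875
  T1: 0.72 × 0.036 × 0.03 = 0.0007776
  T5: 0.13 × 0.085 × 0.152 = 0.0016796
Sum = 0.00262595.
Largest term belongs to T5, so T5 is most probable.

T5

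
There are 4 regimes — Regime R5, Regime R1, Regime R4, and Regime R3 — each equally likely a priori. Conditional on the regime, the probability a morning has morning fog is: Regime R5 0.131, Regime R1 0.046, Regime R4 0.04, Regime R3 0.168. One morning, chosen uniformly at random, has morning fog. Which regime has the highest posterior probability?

Since the prior is uniform, the posterior is proportional to the likelihood:
  Regime R5: 0.131
  Regime R1: 0.046
  Regime R4: 0.04
  Regime R3: 0.168
Sum = 0.385.
Largest term belongs to Regime R3, so Regime R3 is most probable.

Regime R3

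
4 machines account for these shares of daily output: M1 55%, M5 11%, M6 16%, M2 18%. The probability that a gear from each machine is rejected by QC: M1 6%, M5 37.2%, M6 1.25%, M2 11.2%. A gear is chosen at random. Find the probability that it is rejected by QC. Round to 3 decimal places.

Compute prior × likelihood for every hypothesis:
  M1: 0.55 × 0.06 = 0.033
  M5: 0.11 × 0.372 = 0.04092
  M6: 0.16 × 0.0125 = 0.002
  M2: 0.18 × 0.112 = 0.02016
P(rejected) = 0.033 + 0.04092 + 0.002 + 0.02016 = 0.09608 → 0.096.

0.096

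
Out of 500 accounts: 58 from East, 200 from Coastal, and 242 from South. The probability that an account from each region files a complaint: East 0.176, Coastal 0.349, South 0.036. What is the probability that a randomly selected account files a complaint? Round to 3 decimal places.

Prior × likelihood for each hypothesis:
  East: 0.116 × 0.176 = 0.020416
  Coastal: 0.4 × 0.349 = 0.1396
  South: 0.484 × 0.036 = 0.017424
P(complaint) = 0.020416 + 0.1396 + 0.017424 = 0.17744 → 0.177.

0.177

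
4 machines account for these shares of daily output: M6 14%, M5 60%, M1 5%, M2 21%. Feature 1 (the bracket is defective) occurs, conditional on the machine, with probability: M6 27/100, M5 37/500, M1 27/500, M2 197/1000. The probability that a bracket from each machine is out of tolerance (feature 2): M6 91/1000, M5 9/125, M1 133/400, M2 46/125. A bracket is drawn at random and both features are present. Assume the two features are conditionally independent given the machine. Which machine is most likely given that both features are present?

M2

Prior × likelihood for each hypothesis:
  M6: 0.14 × 0.27 × 0.091 = 0.0034398
  M5: 0.6 × 0.074 × 0.072 = 0.0031968
  M1: 0.05 × 0.054 × 0.3325 = 0.00089775
  M2: 0.21 × 0.197 × 0.368 = 0.01522416
Total = 0.02275851.
Largest term belongs to M2, so M2 is most probable.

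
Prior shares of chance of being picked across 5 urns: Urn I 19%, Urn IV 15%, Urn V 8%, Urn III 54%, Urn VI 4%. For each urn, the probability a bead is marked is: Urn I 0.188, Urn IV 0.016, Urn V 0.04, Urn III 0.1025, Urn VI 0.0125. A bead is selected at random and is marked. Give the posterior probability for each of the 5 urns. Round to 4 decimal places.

Urn I 0.3676, Urn IV 0.0247, Urn V 0.0329, Urn III 0.5696, Urn VI 0.0051

By Bayes' rule, posterior ∝ prior × likelihood:
  Urn I: 0.19 × 0.188 = 0.03572
  Urn IV: 0.15 × 0.016 = 0.0024
  Urn V: 0.08 × 0.04 = 0.0032
  Urn III: 0.54 × 0.1025 = 0.05535
  Urn VI: 0.04 × 0.0125 = 0.0005
Total = 0.09717.
P(Urn I | marked) = 0.03572/0.09717 ≈ 0.3676
P(Urn IV | marked) = 0.0024/0.09717 ≈ 0.0247
P(Urn V | marked) = 0.0032/0.09717 ≈ 0.0329
P(Urn III | marked) = 0.05535/0.09717 ≈ 0.5696
P(Urn VI | marked) = 0.0005/0.09717 ≈ 0.0051
(Check: 0.3676+0.0247+0.0329+0.5696+0.0051 = 0.9999.)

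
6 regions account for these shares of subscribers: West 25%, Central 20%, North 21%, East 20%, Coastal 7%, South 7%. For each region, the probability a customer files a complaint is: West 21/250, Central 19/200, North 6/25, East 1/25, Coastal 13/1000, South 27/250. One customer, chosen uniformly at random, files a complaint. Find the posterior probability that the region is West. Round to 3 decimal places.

0.197

By Bayes' rule, posterior ∝ prior × likelihood:
  West: 0.25 × 0.084 = 0.021
  Central: 0.2 × 0.095 = 0.019
  North: 0.21 × 0.24 = 0.0504
  East: 0.2 × 0.04 = 0.008
  Coastal: 0.07 × 0.013 = 0.00091
  South: 0.07 × 0.108 = 0.00756
Sum = 0.10687.
P(West | evidence) = 0.021 / 0.10687 ≈ 0.197.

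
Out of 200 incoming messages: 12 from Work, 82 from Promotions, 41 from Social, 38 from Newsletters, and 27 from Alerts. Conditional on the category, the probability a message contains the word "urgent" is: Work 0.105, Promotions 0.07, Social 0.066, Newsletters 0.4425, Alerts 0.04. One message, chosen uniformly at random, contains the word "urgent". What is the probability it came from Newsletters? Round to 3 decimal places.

Prior × likelihood for each hypothesis:
  Work: 0.06 × 0.105 = 0.0063
  Promotions: 0.41 × 0.07 = 0.0287
  Social: 0.205 × 0.066 = 0.01353
  Newsletters: 0.19 × 0.4425 = 0.084075
  Alerts: 0.135 × 0.04 = 0.0054
Normalizing constant = 0.138005.
P(Newsletters | evidence) = 0.084075 / 0.138005 ≈ 0.609.

0.609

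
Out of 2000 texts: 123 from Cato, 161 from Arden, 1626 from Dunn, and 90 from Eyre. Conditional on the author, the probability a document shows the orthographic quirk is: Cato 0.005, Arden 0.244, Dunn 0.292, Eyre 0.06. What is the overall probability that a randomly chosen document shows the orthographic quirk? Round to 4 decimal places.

Prior × likelihood for each hypothesis:
  Cato: 0.0615 × 0.005 = 0.0003075
  Arden: 0.0805 × 0.244 = 0.019642
  Dunn: 0.813 × 0.292 = 0.237396
  Eyre: 0.045 × 0.06 = 0.0027
P(quirk) = 0.0003075 + 0.019642 + 0.237396 + 0.0027 = 0.2600455 → 0.2600.

0.2600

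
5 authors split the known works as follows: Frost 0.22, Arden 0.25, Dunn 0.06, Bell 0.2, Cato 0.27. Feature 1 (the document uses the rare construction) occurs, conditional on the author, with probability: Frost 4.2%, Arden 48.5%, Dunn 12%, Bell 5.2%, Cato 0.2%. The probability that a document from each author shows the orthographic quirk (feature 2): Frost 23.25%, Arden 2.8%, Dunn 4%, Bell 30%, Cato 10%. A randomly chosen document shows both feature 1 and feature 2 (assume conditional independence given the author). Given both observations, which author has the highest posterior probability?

Arden

By Bayes' rule, posterior ∝ prior × likelihood:
  Frost: 0.22 × 0.042 × 0.2325 = 0.0021483
  Arden: 0.25 × 0.485 × 0.028 = 0.003395
  Dunn: 0.06 × 0.12 × 0.04 = 0.000288
  Bell: 0.2 × 0.052 × 0.3 = 0.00312
  Cato: 0.27 × 0.002 × 0.1 = 0.000054
Normalizing constant = 0.0090053.
Largest term belongs to Arden, so Arden is most probable.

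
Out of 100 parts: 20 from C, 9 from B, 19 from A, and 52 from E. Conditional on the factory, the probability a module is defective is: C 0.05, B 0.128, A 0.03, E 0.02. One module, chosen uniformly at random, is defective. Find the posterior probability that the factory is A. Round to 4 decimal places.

0.1515

By Bayes' rule, posterior ∝ prior × likelihood:
  C: 0.2 × 0.05 = 0.01
  B: 0.09 × 0.128 = 0.01152
  A: 0.19 × 0.03 = 0.0057
  E: 0.52 × 0.02 = 0.0104
Total = 0.03762.
P(A | evidence) = 0.0057 / 0.03762 ≈ 0.1515.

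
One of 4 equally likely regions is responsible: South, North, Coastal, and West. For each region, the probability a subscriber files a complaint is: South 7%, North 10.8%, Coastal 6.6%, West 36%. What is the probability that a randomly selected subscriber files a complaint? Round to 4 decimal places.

0.1510

Since the prior is uniform, the posterior is proportional to the likelihood:
  South: 0.07
  North: 0.108
  Coastal: 0.066
  West: 0.36
P(complaint) = (1/4) × (0.07 + 0.108 + 0.066 + 0.36) = 0.604/4 ≈ 0.1510.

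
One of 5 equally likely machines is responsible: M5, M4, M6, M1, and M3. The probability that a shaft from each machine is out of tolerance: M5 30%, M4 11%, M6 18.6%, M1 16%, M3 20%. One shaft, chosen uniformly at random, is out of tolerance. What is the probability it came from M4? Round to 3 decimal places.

0.115

With a uniform prior (1/5 each), posterior ∝ likelihood:
  M5: 0.3
  M4: 0.11
  M6: 0.186
  M1: 0.16
  M3: 0.2
Total = 0.956.
P(M4 | evidence) = 0.11 / 0.956 ≈ 0.115.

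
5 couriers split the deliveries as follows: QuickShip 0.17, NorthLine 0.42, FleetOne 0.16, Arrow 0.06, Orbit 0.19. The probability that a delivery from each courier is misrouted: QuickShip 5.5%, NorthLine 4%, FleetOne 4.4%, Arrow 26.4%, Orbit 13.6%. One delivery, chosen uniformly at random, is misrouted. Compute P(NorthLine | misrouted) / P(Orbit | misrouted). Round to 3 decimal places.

By Bayes' rule, posterior ∝ prior × likelihood:
  QuickShip: 0.17 × 0.055 = 0.00935
  NorthLine: 0.42 × 0.04 = 0.0168
  FleetOne: 0.16 × 0.044 = 0.00704
  Arrow: 0.06 × 0.264 = 0.01584
  Orbit: 0.19 × 0.136 = 0.02584
Sum = 0.07487.
The ratio is 0.0168 / 0.02584 (the normalizer cancels) = 0.650.

0.650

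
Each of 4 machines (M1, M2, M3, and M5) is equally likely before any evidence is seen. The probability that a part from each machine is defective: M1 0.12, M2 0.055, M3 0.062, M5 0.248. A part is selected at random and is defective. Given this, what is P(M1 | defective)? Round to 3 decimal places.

0.247

Since the prior is uniform, the posterior is proportional to the likelihood:
  M1: 0.12
  M2: 0.055
  M3: 0.062
  M5: 0.248
Total = 0.485.
P(M1 | evidence) = 0.12 / 0.485 ≈ 0.247.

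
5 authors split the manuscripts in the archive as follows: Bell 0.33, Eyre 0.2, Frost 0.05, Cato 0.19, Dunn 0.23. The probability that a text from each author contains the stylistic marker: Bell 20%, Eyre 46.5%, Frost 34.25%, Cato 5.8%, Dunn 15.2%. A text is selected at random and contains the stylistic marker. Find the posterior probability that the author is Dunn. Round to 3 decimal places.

Unnormalized posteriors (prior × likelihood):
  Bell: 0.33 × 0.2 = 0.066
  Eyre: 0.2 × 0.465 = 0.093
  Frost: 0.05 × 0.3425 = 0.017125
  Cato: 0.19 × 0.058 = 0.01102
  Dunn: 0.23 × 0.152 = 0.03496
Normalizing constant = 0.222105.
P(Dunn | evidence) = 0.03496 / 0.222105 ≈ 0.157.

0.157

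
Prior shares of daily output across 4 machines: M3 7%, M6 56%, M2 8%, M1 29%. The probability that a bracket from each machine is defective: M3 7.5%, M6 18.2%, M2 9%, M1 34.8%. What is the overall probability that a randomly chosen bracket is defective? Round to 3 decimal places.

Unnormalized posteriors (prior × likelihood):
  M3: 0.07 × 0.075 = 0.00525
  M6: 0.56 × 0.182 = 0.10192
  M2: 0.08 × 0.09 = 0.0072
  M1: 0.29 × 0.348 = 0.10092
P(defective) = 0.00525 + 0.10192 + 0.0072 + 0.10092 = 0.21529 → 0.215.

0.215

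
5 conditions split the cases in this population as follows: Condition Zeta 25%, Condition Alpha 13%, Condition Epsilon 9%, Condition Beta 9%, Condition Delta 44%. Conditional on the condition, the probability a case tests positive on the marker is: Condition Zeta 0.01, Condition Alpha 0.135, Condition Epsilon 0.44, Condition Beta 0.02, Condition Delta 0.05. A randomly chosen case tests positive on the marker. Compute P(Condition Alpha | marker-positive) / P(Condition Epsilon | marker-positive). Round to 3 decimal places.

Prior × likelihood for each hypothesis:
  Condition Zeta: 0.25 × 0.01 = 0.0025
  Condition Alpha: 0.13 × 0.135 = 0.01755
  Condition Epsilon: 0.09 × 0.44 = 0.0396
  Condition Beta: 0.09 × 0.02 = 0.0018
  Condition Delta: 0.44 × 0.05 = 0.022
Sum = 0.08345.
The ratio is 0.01755 / 0.0396 (the normalizer cancels) = 0.443.

0.443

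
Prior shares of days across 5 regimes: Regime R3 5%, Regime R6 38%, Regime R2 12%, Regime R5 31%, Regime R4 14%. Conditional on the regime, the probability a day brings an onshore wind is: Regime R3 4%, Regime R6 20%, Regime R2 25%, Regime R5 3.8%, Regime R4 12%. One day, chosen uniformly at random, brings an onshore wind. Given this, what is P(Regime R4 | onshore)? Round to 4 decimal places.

0.1230

Compute prior × likelihood for every hypothesis:
  Regime R3: 0.05 × 0.04 = 0.002
  Regime R6: 0.38 × 0.2 = 0.076
  Regime R2: 0.12 × 0.25 = 0.03
  Regime R5: 0.31 × 0.038 = 0.01178
  Regime R4: 0.14 × 0.12 = 0.0168
Normalizing constant = 0.13658.
P(Regime R4 | evidence) = 0.0168 / 0.13658 ≈ 0.1230.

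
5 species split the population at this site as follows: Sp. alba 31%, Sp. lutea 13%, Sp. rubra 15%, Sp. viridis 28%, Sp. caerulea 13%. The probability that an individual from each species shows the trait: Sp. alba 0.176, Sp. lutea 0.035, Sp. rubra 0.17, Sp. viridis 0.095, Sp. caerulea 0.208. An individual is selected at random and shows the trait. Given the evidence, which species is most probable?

By Bayes' rule, posterior ∝ prior × likelihood:
  Sp. alba: 0.31 × 0.176 = 0.05456
  Sp. lutea: 0.13 × 0.035 = 0.00455
  Sp. rubra: 0.15 × 0.17 = 0.0255
  Sp. viridis: 0.28 × 0.095 = 0.0266
  Sp. caerulea: 0.13 × 0.208 = 0.02704
Normalizing constant = 0.13825.
Largest term belongs to Sp. alba, so Sp. alba is most probable.

Sp. alba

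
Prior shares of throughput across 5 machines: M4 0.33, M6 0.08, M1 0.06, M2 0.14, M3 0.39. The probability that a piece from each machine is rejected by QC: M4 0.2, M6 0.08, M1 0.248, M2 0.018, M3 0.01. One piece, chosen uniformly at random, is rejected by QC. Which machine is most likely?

Unnormalized posteriors (prior × likelihood):
  M4: 0.33 × 0.2 = 0.066
  M6: 0.08 × 0.08 = 0.0064
  M1: 0.06 × 0.248 = 0.01488
  M2: 0.14 × 0.018 = 0.00252
  M3: 0.39 × 0.01 = 0.0039
Total = 0.0937.
Largest term belongs to M4, so M4 is most probable.

M4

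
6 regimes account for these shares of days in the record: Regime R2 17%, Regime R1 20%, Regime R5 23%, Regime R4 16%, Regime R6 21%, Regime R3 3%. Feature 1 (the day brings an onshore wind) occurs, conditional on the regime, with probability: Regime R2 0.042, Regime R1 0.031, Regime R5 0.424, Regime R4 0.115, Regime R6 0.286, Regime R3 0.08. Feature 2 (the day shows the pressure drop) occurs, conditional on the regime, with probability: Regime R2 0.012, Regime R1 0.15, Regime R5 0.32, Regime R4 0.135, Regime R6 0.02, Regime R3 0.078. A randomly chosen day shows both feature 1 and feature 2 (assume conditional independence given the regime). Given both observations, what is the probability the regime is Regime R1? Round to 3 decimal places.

0.026

Compute prior × likelihood for every hypothesis:
  Regime R2: 0.17 × 0.042 × 0.012 = 0.00008568
  Regime R1: 0.2 × 0.031 × 0.15 = 0.00093
  Regime R5: 0.23 × 0.424 × 0.32 = 0.0312064
  Regime R4: 0.16 × 0.115 × 0.135 = 0.002484
  Regime R6: 0.21 × 0.286 × 0.02 = 0.0012012
  Regime R3: 0.03 × 0.08 × 0.078 = 0.0001872
Normalizing constant = 0.03609448.
P(Regime R1 | evidence) = 0.00093 / 0.03609448 ≈ 0.026.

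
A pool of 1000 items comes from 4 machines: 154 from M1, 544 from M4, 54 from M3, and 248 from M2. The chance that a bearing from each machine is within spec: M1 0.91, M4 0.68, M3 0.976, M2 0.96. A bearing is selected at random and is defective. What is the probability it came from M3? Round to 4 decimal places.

0.0065

Taking complements, P(defective | each) = M1 0.09, M4 0.32, M3 0.024, M2 0.04.
Compute prior × likelihood for every hypothesis:
  M1: 0.154 × 0.09 = 0.01386
  M4: 0.544 × 0.32 = 0.17408
  M3: 0.054 × 0.024 = 0.001296
  M2: 0.248 × 0.04 = 0.00992
Sum = 0.199156.
P(M3 | evidence) = 0.001296 / 0.199156 ≈ 0.0065.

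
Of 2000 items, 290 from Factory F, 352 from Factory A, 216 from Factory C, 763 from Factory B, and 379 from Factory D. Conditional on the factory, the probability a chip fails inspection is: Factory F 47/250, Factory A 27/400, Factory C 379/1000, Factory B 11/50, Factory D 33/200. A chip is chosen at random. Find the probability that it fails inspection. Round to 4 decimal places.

Unnormalized posteriors (prior × likelihood):
  Factory F: 0.145 × 0.188 = 0.02726
  Factory A: 0.176 × 0.0675 = 0.01188
  Factory C: 0.108 × 0.379 = 0.040932
  Factory B: 0.3815 × 0.22 = 0.08393
  Factory D: 0.1895 × 0.165 = 0.0312675
P(nonconforming) = 0.02726 + 0.01188 + 0.040932 + 0.08393 + 0.0312675 = 0.1952695 → 0.1953.

0.1953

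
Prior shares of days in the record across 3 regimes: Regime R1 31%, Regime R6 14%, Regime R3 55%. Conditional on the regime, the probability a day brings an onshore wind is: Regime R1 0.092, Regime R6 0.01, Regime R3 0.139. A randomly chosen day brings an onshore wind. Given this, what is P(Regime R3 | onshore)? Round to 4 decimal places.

0.7187

Prior × likelihood for each hypothesis:
  Regime R1: 0.31 × 0.092 = 0.02852
  Regime R6: 0.14 × 0.01 = 0.0014
  Regime R3: 0.55 × 0.139 = 0.07645
Sum = 0.10637.
P(Regime R3 | evidence) = 0.07645 / 0.10637 ≈ 0.7187.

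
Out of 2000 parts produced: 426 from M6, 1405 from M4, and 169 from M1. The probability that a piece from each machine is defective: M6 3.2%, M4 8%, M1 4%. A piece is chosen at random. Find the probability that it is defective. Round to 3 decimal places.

Prior × likelihood for each hypothesis:
  M6: 0.213 × 0.032 = 0.006816
  M4: 0.7025 × 0.08 = 0.0562
  M1: 0.0845 × 0.04 = 0.00338
P(defective) = 0.006816 + 0.0562 + 0.00338 = 0.066396 → 0.066.

0.066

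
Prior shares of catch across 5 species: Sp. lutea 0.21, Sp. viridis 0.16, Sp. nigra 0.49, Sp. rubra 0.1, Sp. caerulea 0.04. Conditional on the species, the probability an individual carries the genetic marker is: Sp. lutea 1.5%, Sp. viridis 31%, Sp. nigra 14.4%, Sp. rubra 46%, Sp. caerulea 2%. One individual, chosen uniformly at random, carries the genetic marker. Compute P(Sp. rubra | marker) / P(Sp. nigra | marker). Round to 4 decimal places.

0.6519

Unnormalized posteriors (prior × likelihood):
  Sp. lutea: 0.21 × 0.015 = 0.00315
  Sp. viridis: 0.16 × 0.31 = 0.0496
  Sp. nigra: 0.49 × 0.144 = 0.07056
  Sp. rubra: 0.1 × 0.46 = 0.046
  Sp. caerulea: 0.04 × 0.02 = 0.0008
Normalizing constant = 0.17011.
The ratio is 0.046 / 0.07056 (the normalizer cancels) = 0.6519.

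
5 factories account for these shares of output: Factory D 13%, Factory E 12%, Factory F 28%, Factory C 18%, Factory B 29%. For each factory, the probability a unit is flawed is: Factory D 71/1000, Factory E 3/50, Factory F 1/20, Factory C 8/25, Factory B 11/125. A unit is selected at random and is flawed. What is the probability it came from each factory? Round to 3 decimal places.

Compute prior × likelihood for every hypothesis:
  Factory D: 0.13 × 0.071 = 0.00923
  Factory E: 0.12 × 0.06 = 0.0072
  Factory F: 0.28 × 0.05 = 0.014
  Factory C: 0.18 × 0.32 = 0.0576
  Factory B: 0.29 × 0.088 = 0.02552
Total = 0.11355.
P(Factory D | flawed) = 0.00923/0.11355 ≈ 0.081
P(Factory E | flawed) = 0.0072/0.11355 ≈ 0.063
P(Factory F | flawed) = 0.014/0.11355 ≈ 0.123
P(Factory C | flawed) = 0.0576/0.11355 ≈ 0.507
P(Factory B | flawed) = 0.02552/0.11355 ≈ 0.225
(Check: 0.081+0.063+0.123+0.507+0.225 = 0.999.)

Factory D 0.081, Factory E 0.063, Factory F 0.123, Factory C 0.507, Factory B 0.225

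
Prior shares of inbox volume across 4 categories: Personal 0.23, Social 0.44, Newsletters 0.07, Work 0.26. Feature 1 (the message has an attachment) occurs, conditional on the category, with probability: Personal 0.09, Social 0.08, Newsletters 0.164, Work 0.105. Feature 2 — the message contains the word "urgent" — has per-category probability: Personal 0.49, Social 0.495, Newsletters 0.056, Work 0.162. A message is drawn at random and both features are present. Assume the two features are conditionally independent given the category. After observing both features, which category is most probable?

Social

Unnormalized posteriors (prior × likelihood):
  Personal: 0.23 × 0.09 × 0.49 = 0.010143
  Social: 0.44 × 0.08 × 0.495 = 0.017424
  Newsletters: 0.07 × 0.164 × 0.056 = 0.00064288
  Work: 0.26 × 0.105 × 0.162 = 0.0044226
Total = 0.03263248.
Largest term belongs to Social, so Social is most probable.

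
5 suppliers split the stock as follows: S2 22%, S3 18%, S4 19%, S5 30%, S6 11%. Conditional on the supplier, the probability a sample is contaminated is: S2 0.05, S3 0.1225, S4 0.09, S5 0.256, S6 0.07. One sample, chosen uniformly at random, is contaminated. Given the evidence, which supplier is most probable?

S5

Unnormalized posteriors (prior × likelihood):
  S2: 0.22 × 0.05 = 0.011
  S3: 0.18 × 0.1225 = 0.02205
  S4: 0.19 × 0.09 = 0.0171
  S5: 0.3 × 0.256 = 0.0768
  S6: 0.11 × 0.07 = 0.0077
Total = 0.13465.
Largest term belongs to S5, so S5 is most probable.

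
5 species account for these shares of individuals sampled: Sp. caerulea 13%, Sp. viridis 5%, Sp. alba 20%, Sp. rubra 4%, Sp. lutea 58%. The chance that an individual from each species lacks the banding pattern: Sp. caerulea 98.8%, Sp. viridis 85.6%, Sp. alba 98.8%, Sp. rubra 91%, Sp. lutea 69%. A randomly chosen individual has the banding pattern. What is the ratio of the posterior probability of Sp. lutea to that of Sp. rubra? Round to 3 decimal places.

Taking complements, P(banded | each) = Sp. caerulea 0.012, Sp. viridis 0.144, Sp. alba 0.012, Sp. rubra 0.09, Sp. lutea 0.31.
Prior × likelihood for each hypothesis:
  Sp. caerulea: 0.13 × 0.012 = 0.00156
  Sp. viridis: 0.05 × 0.144 = 0.0072
  Sp. alba: 0.2 × 0.012 = 0.0024
  Sp. rubra: 0.04 × 0.09 = 0.0036
  Sp. lutea: 0.58 × 0.31 = 0.1798
Sum = 0.19456.
The ratio is 0.1798 / 0.0036 (the normalizer cancels) = 49.944.

49.944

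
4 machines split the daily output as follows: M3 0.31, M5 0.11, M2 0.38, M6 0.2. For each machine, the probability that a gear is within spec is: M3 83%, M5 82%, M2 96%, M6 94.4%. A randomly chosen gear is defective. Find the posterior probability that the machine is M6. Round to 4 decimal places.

0.1132

Taking complements, P(defective | each) = M3 0.17, M5 0.18, M2 0.04, M6 0.056.
Compute prior × likelihood for every hypothesis:
  M3: 0.31 × 0.17 = 0.0527
  M5: 0.11 × 0.18 = 0.0198
  M2: 0.38 × 0.04 = 0.0152
  M6: 0.2 × 0.056 = 0.0112
Total = 0.0989.
P(M6 | evidence) = 0.0112 / 0.0989 ≈ 0.1132.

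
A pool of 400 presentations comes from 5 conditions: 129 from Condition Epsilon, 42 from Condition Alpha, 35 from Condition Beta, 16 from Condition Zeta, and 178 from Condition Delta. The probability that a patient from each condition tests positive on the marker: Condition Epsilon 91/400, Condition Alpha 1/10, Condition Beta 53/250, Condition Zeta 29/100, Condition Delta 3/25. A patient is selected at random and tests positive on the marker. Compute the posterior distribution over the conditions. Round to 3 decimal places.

Unnormalized posteriors (prior × likelihood):
  Condition Epsilon: 0.3225 × 0.2275 = 0.07336875
  Condition Alpha: 0.105 × 0.1 = 0.0105
  Condition Beta: 0.0875 × 0.212 = 0.01855
  Condition Zeta: 0.04 × 0.29 = 0.0116
  Condition Delta: 0.445 × 0.12 = 0.0534
Normalizing constant = 0.16741875.
P(Condition Epsilon | marker-positive) = 0.07336875/0.16741875 ≈ 0.438
P(Condition Alpha | marker-positive) = 0.0105/0.16741875 ≈ 0.063
P(Condition Beta | marker-positive) = 0.01855/0.16741875 ≈ 0.111
P(Condition Zeta | marker-positive) = 0.0116/0.16741875 ≈ 0.069
P(Condition Delta | marker-positive) = 0.0534/0.16741875 ≈ 0.319

Condition Epsilon 0.438, Condition Alpha 0.063, Condition Beta 0.111, Condition Zeta 0.069, Condition Delta 0.319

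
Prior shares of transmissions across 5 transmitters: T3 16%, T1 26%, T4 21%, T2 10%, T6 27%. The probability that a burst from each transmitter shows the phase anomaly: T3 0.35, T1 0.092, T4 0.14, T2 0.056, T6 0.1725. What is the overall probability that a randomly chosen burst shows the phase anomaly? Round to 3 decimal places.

0.161

Prior × likelihood for each hypothesis:
  T3: 0.16 × 0.35 = 0.056
  T1: 0.26 × 0.092 = 0.02392
  T4: 0.21 × 0.14 = 0.0294
  T2: 0.1 × 0.056 = 0.0056
  T6: 0.27 × 0.1725 = 0.046575
P(anomaly) = 0.056 + 0.02392 + 0.0294 + 0.0056 + 0.046575 = 0.161495 → 0.161.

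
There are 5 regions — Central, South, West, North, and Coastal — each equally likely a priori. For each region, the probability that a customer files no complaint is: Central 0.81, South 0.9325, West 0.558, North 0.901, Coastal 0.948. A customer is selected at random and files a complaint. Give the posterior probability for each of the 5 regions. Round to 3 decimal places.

Central 0.223, South 0.079, West 0.520, North 0.116, Coastal 0.061

Taking complements, P(complaint | each) = Central 0.19, South 0.0675, West 0.442, North 0.099, Coastal 0.052.
With a uniform prior (1/5 each), posterior ∝ likelihood:
  Central: 0.19
  South: 0.0675
  West: 0.442
  North: 0.099
  Coastal: 0.052
Total = 0.8505.
P(Central | complaint) = 0.19/0.8505 ≈ 0.223
P(South | complaint) = 0.0675/0.8505 ≈ 0.079
P(West | complaint) = 0.442/0.8505 ≈ 0.520
P(North | complaint) = 0.099/0.8505 ≈ 0.116
P(Coastal | complaint) = 0.052/0.8505 ≈ 0.061
(Check: 0.223+0.079+0.520+0.116+0.061 = 0.999.)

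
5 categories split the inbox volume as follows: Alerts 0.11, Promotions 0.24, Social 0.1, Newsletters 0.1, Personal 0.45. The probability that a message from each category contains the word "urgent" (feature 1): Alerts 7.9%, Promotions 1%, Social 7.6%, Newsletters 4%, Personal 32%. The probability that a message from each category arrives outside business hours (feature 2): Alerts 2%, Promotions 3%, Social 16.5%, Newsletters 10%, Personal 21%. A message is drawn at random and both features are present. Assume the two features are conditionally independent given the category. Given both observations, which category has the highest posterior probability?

By Bayes' rule, posterior ∝ prior × likelihood:
  Alerts: 0.11 × 0.079 × 0.02 = 0.0001738
  Promotions: 0.24 × 0.01 × 0.03 = 0.000072
  Social: 0.1 × 0.076 × 0.165 = 0.001254
  Newsletters: 0.1 × 0.04 × 0.1 = 0.0004
  Personal: 0.45 × 0.32 × 0.21 = 0.03024
Total = 0.0321398.
Largest term belongs to Personal, so Personal is most probable.

Personal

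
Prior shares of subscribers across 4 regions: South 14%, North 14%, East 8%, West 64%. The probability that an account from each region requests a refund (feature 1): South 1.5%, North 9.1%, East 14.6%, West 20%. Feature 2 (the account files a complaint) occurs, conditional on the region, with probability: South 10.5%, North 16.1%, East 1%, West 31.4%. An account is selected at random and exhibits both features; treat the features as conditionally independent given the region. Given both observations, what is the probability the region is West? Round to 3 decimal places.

0.944

Unnormalized posteriors (prior × likelihood):
  South: 0.14 × 0.015 × 0.105 = 0.0002205
  North: 0.14 × 0.091 × 0.161 = 0.00205114
  East: 0.08 × 0.146 × 0.01 = 0.0001168
  West: 0.64 × 0.2 × 0.314 = 0.040192
Total = 0.04258044.
P(West | evidence) = 0.040192 / 0.04258044 ≈ 0.944.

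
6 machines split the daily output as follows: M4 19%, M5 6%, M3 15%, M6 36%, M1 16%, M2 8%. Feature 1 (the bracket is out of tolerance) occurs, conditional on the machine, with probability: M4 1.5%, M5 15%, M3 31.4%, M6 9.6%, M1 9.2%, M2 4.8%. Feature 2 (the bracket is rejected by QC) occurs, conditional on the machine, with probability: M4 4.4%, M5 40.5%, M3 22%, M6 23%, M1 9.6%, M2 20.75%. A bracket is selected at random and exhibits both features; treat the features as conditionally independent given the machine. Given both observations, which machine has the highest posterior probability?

M3

Compute prior × likelihood for every hypothesis:
  M4: 0.19 × 0.015 × 0.044 = 0.0001254
  M5: 0.06 × 0.15 × 0.405 = 0.003645
  M3: 0.15 × 0.314 × 0.22 = 0.010362
  M6: 0.36 × 0.096 × 0.23 = 0.0079488
  M1: 0.16 × 0.092 × 0.096 = 0.00141312
  M2: 0.08 × 0.048 × 0.2075 = 0.0007968
Normalizing constant = 0.02429112.
Largest term belongs to M3, so M3 is most probable.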